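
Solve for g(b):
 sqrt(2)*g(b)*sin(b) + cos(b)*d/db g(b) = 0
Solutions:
 g(b) = C1*cos(b)^(sqrt(2))


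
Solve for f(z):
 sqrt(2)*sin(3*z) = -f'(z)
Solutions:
 f(z) = C1 + sqrt(2)*cos(3*z)/3


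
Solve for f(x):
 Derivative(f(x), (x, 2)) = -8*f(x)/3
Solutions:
 f(x) = C1*sin(2*sqrt(6)*x/3) + C2*cos(2*sqrt(6)*x/3)


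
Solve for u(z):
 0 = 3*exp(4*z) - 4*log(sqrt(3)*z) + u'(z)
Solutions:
 u(z) = C1 + 4*z*log(z) + 2*z*(-2 + log(3)) - 3*exp(4*z)/4


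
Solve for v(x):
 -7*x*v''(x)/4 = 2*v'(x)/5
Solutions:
 v(x) = C1 + C2*x^(27/35)


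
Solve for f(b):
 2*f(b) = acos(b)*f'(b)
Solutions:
 f(b) = C1*exp(2*Integral(1/acos(b), b))


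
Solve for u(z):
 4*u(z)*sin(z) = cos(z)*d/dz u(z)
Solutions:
 u(z) = C1/cos(z)^4


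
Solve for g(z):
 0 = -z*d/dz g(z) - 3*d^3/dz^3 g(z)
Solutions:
 g(z) = C1 + Integral(C2*airyai(-3^(2/3)*z/3) + C3*airybi(-3^(2/3)*z/3), z)


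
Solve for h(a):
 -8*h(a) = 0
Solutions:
 h(a) = 0


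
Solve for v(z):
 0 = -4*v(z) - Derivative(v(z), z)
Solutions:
 v(z) = C1*exp(-4*z)


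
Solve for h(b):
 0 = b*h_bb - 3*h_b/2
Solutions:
 h(b) = C1 + C2*b^(5/2)


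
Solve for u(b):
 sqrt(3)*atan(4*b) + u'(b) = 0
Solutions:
 u(b) = C1 - sqrt(3)*(b*atan(4*b) - log(16*b^2 + 1)/8)


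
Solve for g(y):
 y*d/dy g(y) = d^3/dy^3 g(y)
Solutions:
 g(y) = C1 + Integral(C2*airyai(y) + C3*airybi(y), y)


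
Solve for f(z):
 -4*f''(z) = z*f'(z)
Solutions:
 f(z) = C1 + C2*erf(sqrt(2)*z/4)


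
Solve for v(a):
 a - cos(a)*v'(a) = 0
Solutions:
 v(a) = C1 + Integral(a/cos(a), a)


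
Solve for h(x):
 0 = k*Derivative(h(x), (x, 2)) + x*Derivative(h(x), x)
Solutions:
 h(x) = C1 + C2*sqrt(k)*erf(sqrt(2)*x*sqrt(1/k)/2)


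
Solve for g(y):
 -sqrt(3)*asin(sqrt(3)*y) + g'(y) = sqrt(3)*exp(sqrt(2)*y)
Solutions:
 g(y) = C1 + sqrt(3)*(y*asin(sqrt(3)*y) + sqrt(3)*sqrt(1 - 3*y^2)/3) + sqrt(6)*exp(sqrt(2)*y)/2


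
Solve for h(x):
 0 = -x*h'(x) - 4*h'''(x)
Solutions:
 h(x) = C1 + Integral(C2*airyai(-2^(1/3)*x/2) + C3*airybi(-2^(1/3)*x/2), x)


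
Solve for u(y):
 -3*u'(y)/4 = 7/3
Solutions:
 u(y) = C1 - 28*y/9


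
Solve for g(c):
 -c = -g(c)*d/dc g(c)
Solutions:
 g(c) = -sqrt(C1 + c^2)
 g(c) = sqrt(C1 + c^2)


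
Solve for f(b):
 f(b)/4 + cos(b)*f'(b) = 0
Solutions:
 f(b) = C1*(sin(b) - 1)^(1/8)/(sin(b) + 1)^(1/8)


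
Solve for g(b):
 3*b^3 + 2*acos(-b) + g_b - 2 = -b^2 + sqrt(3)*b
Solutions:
 g(b) = C1 - 3*b^4/4 - b^3/3 + sqrt(3)*b^2/2 - 2*b*acos(-b) + 2*b - 2*sqrt(1 - b^2)


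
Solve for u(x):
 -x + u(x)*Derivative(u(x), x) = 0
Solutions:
 u(x) = -sqrt(C1 + x^2)
 u(x) = sqrt(C1 + x^2)


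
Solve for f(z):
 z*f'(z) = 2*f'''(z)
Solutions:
 f(z) = C1 + Integral(C2*airyai(2^(2/3)*z/2) + C3*airybi(2^(2/3)*z/2), z)


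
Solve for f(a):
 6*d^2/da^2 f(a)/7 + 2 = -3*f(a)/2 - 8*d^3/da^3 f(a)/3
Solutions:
 f(a) = C1*exp(a*(-6 + 3*3^(1/3)/(14*sqrt(2422) + 689)^(1/3) + 3^(2/3)*(14*sqrt(2422) + 689)^(1/3))/56)*sin(3*3^(1/6)*a*(-(14*sqrt(2422) + 689)^(1/3) + 3^(2/3)/(14*sqrt(2422) + 689)^(1/3))/56) + C2*exp(a*(-6 + 3*3^(1/3)/(14*sqrt(2422) + 689)^(1/3) + 3^(2/3)*(14*sqrt(2422) + 689)^(1/3))/56)*cos(3*3^(1/6)*a*(-(14*sqrt(2422) + 689)^(1/3) + 3^(2/3)/(14*sqrt(2422) + 689)^(1/3))/56) + C3*exp(-a*(3*3^(1/3)/(14*sqrt(2422) + 689)^(1/3) + 3 + 3^(2/3)*(14*sqrt(2422) + 689)^(1/3))/28) - 4/3


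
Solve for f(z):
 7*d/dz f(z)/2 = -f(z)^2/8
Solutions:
 f(z) = 28/(C1 + z)


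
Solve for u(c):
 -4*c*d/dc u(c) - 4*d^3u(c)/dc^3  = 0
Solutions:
 u(c) = C1 + Integral(C2*airyai(-c) + C3*airybi(-c), c)


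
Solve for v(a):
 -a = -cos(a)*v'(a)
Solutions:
 v(a) = C1 + Integral(a/cos(a), a)


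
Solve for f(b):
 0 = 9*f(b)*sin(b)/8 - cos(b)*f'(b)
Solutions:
 f(b) = C1/cos(b)^(9/8)


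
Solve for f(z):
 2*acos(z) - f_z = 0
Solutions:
 f(z) = C1 + 2*z*acos(z) - 2*sqrt(1 - z^2)


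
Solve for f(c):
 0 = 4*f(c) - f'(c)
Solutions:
 f(c) = C1*exp(4*c)


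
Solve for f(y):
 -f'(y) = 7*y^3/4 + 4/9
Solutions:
 f(y) = C1 - 7*y^4/16 - 4*y/9


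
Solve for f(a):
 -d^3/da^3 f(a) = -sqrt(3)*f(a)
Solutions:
 f(a) = C3*exp(3^(1/6)*a) + (C1*sin(3^(2/3)*a/2) + C2*cos(3^(2/3)*a/2))*exp(-3^(1/6)*a/2)


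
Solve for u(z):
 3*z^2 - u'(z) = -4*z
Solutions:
 u(z) = C1 + z^3 + 2*z^2


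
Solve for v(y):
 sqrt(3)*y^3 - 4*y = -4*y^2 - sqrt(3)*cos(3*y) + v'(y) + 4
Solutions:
 v(y) = C1 + sqrt(3)*y^4/4 + 4*y^3/3 - 2*y^2 - 4*y + sqrt(3)*sin(3*y)/3


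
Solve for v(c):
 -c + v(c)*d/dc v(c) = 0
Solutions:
 v(c) = -sqrt(C1 + c^2)
 v(c) = sqrt(C1 + c^2)


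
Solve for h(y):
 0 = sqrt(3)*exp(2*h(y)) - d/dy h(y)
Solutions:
 h(y) = log(-sqrt(-1/(C1 + sqrt(3)*y))) - log(2)/2
 h(y) = log(-1/(C1 + sqrt(3)*y))/2 - log(2)/2


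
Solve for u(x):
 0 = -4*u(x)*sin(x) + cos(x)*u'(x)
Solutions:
 u(x) = C1/cos(x)^4


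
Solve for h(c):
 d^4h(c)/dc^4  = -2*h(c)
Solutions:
 h(c) = (C1*sin(2^(3/4)*c/2) + C2*cos(2^(3/4)*c/2))*exp(-2^(3/4)*c/2) + (C3*sin(2^(3/4)*c/2) + C4*cos(2^(3/4)*c/2))*exp(2^(3/4)*c/2)


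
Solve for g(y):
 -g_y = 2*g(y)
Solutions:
 g(y) = C1*exp(-2*y)


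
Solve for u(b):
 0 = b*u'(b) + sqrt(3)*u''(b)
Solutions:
 u(b) = C1 + C2*erf(sqrt(2)*3^(3/4)*b/6)


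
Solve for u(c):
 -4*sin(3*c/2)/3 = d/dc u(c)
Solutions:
 u(c) = C1 + 8*cos(3*c/2)/9


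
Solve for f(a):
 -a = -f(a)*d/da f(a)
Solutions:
 f(a) = -sqrt(C1 + a^2)
 f(a) = sqrt(C1 + a^2)


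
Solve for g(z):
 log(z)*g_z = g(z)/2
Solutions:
 g(z) = C1*exp(li(z)/2)


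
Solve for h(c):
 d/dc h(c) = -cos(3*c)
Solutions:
 h(c) = C1 - sin(3*c)/3


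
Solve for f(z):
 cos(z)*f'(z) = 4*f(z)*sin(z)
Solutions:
 f(z) = C1/cos(z)^4


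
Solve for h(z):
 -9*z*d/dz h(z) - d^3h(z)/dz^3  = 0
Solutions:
 h(z) = C1 + Integral(C2*airyai(-3^(2/3)*z) + C3*airybi(-3^(2/3)*z), z)


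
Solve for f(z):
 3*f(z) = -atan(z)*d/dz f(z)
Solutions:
 f(z) = C1*exp(-3*Integral(1/atan(z), z))


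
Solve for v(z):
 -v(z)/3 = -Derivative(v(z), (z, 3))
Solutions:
 v(z) = C3*exp(3^(2/3)*z/3) + (C1*sin(3^(1/6)*z/2) + C2*cos(3^(1/6)*z/2))*exp(-3^(2/3)*z/6)


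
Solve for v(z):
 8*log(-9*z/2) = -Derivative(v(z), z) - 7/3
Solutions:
 v(z) = C1 - 8*z*log(-z) + z*(-16*log(3) + 8*log(2) + 17/3)


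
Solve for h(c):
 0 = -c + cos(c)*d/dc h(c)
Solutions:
 h(c) = C1 + Integral(c/cos(c), c)


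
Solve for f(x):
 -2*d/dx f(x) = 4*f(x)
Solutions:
 f(x) = C1*exp(-2*x)


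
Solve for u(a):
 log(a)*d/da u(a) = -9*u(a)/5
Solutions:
 u(a) = C1*exp(-9*li(a)/5)


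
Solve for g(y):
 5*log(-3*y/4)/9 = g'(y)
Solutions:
 g(y) = C1 + 5*y*log(-y)/9 + 5*y*(-2*log(2) - 1 + log(3))/9


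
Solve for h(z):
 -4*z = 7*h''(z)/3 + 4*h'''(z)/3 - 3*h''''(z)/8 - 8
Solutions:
 h(z) = C1 + C2*z + C3*exp(2*z*(8 - sqrt(190))/9) + C4*exp(2*z*(8 + sqrt(190))/9) - 2*z^3/7 + 108*z^2/49


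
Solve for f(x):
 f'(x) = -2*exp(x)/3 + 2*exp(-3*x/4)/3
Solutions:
 f(x) = C1 - 2*exp(x)/3 - 8*exp(-3*x/4)/9


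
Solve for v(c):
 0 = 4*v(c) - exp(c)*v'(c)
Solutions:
 v(c) = C1*exp(-4*exp(-c))


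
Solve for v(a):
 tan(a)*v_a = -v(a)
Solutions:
 v(a) = C1/sin(a)


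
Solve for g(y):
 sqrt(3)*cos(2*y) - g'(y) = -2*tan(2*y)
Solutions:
 g(y) = C1 - log(cos(2*y)) + sqrt(3)*sin(2*y)/2


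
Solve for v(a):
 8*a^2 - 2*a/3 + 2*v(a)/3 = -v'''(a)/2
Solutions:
 v(a) = C3*exp(-6^(2/3)*a/3) - 12*a^2 + a + (C1*sin(2^(2/3)*3^(1/6)*a/2) + C2*cos(2^(2/3)*3^(1/6)*a/2))*exp(6^(2/3)*a/6)


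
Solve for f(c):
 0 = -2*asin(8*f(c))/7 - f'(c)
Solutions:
 Integral(1/asin(8*_y), (_y, f(c))) = C1 - 2*c/7


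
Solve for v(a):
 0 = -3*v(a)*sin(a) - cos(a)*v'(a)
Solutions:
 v(a) = C1*cos(a)^3


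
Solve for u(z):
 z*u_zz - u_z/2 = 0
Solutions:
 u(z) = C1 + C2*z^(3/2)


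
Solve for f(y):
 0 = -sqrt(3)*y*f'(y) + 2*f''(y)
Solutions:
 f(y) = C1 + C2*erfi(3^(1/4)*y/2)


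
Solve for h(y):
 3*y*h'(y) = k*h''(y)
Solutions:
 h(y) = C1 + C2*erf(sqrt(6)*y*sqrt(-1/k)/2)/sqrt(-1/k)


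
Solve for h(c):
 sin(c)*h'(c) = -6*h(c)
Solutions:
 h(c) = C1*(cos(c)^3 + 3*cos(c)^2 + 3*cos(c) + 1)/(cos(c)^3 - 3*cos(c)^2 + 3*cos(c) - 1)


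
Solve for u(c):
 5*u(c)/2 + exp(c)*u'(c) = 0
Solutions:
 u(c) = C1*exp(5*exp(-c)/2)


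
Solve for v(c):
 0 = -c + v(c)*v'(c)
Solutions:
 v(c) = -sqrt(C1 + c^2)
 v(c) = sqrt(C1 + c^2)


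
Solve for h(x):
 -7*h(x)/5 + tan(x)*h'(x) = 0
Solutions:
 h(x) = C1*sin(x)^(7/5)


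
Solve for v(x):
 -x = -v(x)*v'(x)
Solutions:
 v(x) = -sqrt(C1 + x^2)
 v(x) = sqrt(C1 + x^2)


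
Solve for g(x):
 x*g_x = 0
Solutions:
 g(x) = C1


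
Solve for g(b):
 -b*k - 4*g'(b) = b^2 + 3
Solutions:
 g(b) = C1 - b^3/12 - b^2*k/8 - 3*b/4


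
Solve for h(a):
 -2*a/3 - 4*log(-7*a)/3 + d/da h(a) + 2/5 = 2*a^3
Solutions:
 h(a) = C1 + a^4/2 + a^2/3 + 4*a*log(-a)/3 + 2*a*(-13 + 10*log(7))/15


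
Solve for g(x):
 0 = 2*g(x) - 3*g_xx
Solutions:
 g(x) = C1*exp(-sqrt(6)*x/3) + C2*exp(sqrt(6)*x/3)


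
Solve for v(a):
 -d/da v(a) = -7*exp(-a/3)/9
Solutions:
 v(a) = C1 - 7*exp(-a/3)/3


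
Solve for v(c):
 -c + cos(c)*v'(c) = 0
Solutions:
 v(c) = C1 + Integral(c/cos(c), c)


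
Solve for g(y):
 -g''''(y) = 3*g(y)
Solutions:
 g(y) = (C1*sin(sqrt(2)*3^(1/4)*y/2) + C2*cos(sqrt(2)*3^(1/4)*y/2))*exp(-sqrt(2)*3^(1/4)*y/2) + (C3*sin(sqrt(2)*3^(1/4)*y/2) + C4*cos(sqrt(2)*3^(1/4)*y/2))*exp(sqrt(2)*3^(1/4)*y/2)


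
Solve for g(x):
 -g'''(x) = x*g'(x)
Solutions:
 g(x) = C1 + Integral(C2*airyai(-x) + C3*airybi(-x), x)


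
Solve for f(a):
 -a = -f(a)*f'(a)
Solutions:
 f(a) = -sqrt(C1 + a^2)
 f(a) = sqrt(C1 + a^2)


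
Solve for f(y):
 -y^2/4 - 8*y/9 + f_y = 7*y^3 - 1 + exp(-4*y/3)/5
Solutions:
 f(y) = C1 + 7*y^4/4 + y^3/12 + 4*y^2/9 - y - 3*exp(-4*y/3)/20


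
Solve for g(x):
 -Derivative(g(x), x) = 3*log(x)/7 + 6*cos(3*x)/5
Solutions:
 g(x) = C1 - 3*x*log(x)/7 + 3*x/7 - 2*sin(3*x)/5


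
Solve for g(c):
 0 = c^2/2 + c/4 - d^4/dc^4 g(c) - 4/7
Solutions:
 g(c) = C1 + C2*c + C3*c^2 + C4*c^3 + c^6/720 + c^5/480 - c^4/42


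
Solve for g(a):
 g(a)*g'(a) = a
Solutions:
 g(a) = -sqrt(C1 + a^2)
 g(a) = sqrt(C1 + a^2)


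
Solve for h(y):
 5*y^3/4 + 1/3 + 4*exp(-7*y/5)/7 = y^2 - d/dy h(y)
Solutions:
 h(y) = C1 - 5*y^4/16 + y^3/3 - y/3 + 20*exp(-7*y/5)/49


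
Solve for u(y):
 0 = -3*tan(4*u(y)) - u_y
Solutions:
 u(y) = -asin(C1*exp(-12*y))/4 + pi/4
 u(y) = asin(C1*exp(-12*y))/4


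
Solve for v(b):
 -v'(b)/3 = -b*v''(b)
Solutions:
 v(b) = C1 + C2*b^(4/3)


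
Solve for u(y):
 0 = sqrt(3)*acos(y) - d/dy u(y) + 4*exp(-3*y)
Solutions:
 u(y) = C1 + sqrt(3)*y*acos(y) - sqrt(3)*sqrt(1 - y^2) - 4*exp(-3*y)/3


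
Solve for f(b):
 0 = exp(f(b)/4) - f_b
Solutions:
 f(b) = 4*log(-1/(C1 + b)) + 8*log(2)


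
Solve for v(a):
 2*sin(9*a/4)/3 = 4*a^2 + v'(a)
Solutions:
 v(a) = C1 - 4*a^3/3 - 8*cos(9*a/4)/27


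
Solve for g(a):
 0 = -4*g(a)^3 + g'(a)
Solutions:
 g(a) = -sqrt(2)*sqrt(-1/(C1 + 4*a))/2
 g(a) = sqrt(2)*sqrt(-1/(C1 + 4*a))/2


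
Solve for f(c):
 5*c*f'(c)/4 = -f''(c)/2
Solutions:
 f(c) = C1 + C2*erf(sqrt(5)*c/2)


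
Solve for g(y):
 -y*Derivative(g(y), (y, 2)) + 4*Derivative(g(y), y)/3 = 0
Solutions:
 g(y) = C1 + C2*y^(7/3)


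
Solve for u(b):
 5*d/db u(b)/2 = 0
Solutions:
 u(b) = C1


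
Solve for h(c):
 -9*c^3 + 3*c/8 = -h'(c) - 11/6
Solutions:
 h(c) = C1 + 9*c^4/4 - 3*c^2/16 - 11*c/6


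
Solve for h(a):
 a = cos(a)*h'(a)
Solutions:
 h(a) = C1 + Integral(a/cos(a), a)


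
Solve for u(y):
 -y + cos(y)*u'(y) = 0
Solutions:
 u(y) = C1 + Integral(y/cos(y), y)


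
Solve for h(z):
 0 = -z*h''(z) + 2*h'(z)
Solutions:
 h(z) = C1 + C2*z^3


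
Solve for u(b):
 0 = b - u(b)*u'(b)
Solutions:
 u(b) = -sqrt(C1 + b^2)
 u(b) = sqrt(C1 + b^2)


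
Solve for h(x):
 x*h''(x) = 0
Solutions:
 h(x) = C1 + C2*x


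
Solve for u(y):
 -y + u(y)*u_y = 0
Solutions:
 u(y) = -sqrt(C1 + y^2)
 u(y) = sqrt(C1 + y^2)


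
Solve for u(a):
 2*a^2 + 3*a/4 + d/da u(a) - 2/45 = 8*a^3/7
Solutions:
 u(a) = C1 + 2*a^4/7 - 2*a^3/3 - 3*a^2/8 + 2*a/45


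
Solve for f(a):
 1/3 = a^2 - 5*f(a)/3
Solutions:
 f(a) = 3*a^2/5 - 1/5


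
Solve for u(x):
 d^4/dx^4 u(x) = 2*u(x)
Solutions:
 u(x) = C1*exp(-2^(1/4)*x) + C2*exp(2^(1/4)*x) + C3*sin(2^(1/4)*x) + C4*cos(2^(1/4)*x)


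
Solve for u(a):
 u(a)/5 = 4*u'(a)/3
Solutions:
 u(a) = C1*exp(3*a/20)


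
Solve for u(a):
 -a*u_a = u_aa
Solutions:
 u(a) = C1 + C2*erf(sqrt(2)*a/2)


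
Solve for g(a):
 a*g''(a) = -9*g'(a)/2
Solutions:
 g(a) = C1 + C2/a^(7/2)


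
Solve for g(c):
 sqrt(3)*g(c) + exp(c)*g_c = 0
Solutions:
 g(c) = C1*exp(sqrt(3)*exp(-c))


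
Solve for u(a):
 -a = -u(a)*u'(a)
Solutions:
 u(a) = -sqrt(C1 + a^2)
 u(a) = sqrt(C1 + a^2)


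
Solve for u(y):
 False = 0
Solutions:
 u(y) = C1 + zoo*y - 5*log(cos(3*y/4))/3


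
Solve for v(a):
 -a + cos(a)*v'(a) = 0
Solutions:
 v(a) = C1 + Integral(a/cos(a), a)


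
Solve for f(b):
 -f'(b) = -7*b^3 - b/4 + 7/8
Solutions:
 f(b) = C1 + 7*b^4/4 + b^2/8 - 7*b/8


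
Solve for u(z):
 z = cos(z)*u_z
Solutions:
 u(z) = C1 + Integral(z/cos(z), z)


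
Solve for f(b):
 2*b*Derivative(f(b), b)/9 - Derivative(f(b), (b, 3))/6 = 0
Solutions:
 f(b) = C1 + Integral(C2*airyai(6^(2/3)*b/3) + C3*airybi(6^(2/3)*b/3), b)


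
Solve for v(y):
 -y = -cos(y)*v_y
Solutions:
 v(y) = C1 + Integral(y/cos(y), y)


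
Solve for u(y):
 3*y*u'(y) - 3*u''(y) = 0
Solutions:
 u(y) = C1 + C2*erfi(sqrt(2)*y/2)


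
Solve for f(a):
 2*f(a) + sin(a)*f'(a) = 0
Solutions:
 f(a) = C1*(cos(a) + 1)/(cos(a) - 1)


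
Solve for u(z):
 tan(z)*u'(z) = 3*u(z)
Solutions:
 u(z) = C1*sin(z)^3


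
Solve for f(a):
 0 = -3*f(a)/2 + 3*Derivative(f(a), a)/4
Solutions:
 f(a) = C1*exp(2*a)


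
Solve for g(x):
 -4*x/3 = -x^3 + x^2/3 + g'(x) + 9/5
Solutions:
 g(x) = C1 + x^4/4 - x^3/9 - 2*x^2/3 - 9*x/5


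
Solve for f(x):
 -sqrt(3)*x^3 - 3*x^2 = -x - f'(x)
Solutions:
 f(x) = C1 + sqrt(3)*x^4/4 + x^3 - x^2/2


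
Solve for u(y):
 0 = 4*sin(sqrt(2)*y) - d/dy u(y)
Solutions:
 u(y) = C1 - 2*sqrt(2)*cos(sqrt(2)*y)


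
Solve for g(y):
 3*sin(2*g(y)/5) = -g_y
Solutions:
 3*y + 5*log(cos(2*g(y)/5) - 1)/4 - 5*log(cos(2*g(y)/5) + 1)/4 = C1


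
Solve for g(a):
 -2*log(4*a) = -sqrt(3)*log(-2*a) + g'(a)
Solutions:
 g(a) = C1 - a*(2 - sqrt(3))*log(a) + a*(-4*log(2) - sqrt(3) + sqrt(3)*log(2) + 2 + sqrt(3)*I*pi)


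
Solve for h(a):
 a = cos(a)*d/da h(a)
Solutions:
 h(a) = C1 + Integral(a/cos(a), a)


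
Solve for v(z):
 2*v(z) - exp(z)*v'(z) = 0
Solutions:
 v(z) = C1*exp(-2*exp(-z))


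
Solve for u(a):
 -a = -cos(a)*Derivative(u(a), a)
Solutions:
 u(a) = C1 + Integral(a/cos(a), a)


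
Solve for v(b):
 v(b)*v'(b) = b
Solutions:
 v(b) = -sqrt(C1 + b^2)
 v(b) = sqrt(C1 + b^2)


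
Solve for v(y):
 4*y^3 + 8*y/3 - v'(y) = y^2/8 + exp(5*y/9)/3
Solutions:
 v(y) = C1 + y^4 - y^3/24 + 4*y^2/3 - 3*exp(5*y/9)/5


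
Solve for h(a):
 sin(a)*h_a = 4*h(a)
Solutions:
 h(a) = C1*(cos(a)^2 - 2*cos(a) + 1)/(cos(a)^2 + 2*cos(a) + 1)


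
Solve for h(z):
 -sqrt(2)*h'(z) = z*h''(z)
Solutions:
 h(z) = C1 + C2*z^(1 - sqrt(2))


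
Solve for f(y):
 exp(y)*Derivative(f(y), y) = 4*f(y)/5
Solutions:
 f(y) = C1*exp(-4*exp(-y)/5)


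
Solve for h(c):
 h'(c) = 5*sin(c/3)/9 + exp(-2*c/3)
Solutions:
 h(c) = C1 - 5*cos(c/3)/3 - 3*exp(-2*c/3)/2


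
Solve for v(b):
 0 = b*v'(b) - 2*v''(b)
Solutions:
 v(b) = C1 + C2*erfi(b/2)


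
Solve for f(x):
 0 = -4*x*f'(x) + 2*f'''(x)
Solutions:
 f(x) = C1 + Integral(C2*airyai(2^(1/3)*x) + C3*airybi(2^(1/3)*x), x)


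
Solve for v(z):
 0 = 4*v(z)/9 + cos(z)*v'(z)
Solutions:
 v(z) = C1*(sin(z) - 1)^(2/9)/(sin(z) + 1)^(2/9)


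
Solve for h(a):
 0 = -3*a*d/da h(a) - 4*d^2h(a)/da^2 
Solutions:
 h(a) = C1 + C2*erf(sqrt(6)*a/4)


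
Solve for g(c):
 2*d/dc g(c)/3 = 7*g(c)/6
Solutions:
 g(c) = C1*exp(7*c/4)


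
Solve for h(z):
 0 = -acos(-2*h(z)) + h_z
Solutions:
 Integral(1/acos(-2*_y), (_y, h(z))) = C1 + z


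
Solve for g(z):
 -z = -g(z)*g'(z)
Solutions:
 g(z) = -sqrt(C1 + z^2)
 g(z) = sqrt(C1 + z^2)


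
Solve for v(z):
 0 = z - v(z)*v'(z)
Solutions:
 v(z) = -sqrt(C1 + z^2)
 v(z) = sqrt(C1 + z^2)


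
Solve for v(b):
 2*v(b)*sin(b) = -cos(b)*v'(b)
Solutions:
 v(b) = C1*cos(b)^2


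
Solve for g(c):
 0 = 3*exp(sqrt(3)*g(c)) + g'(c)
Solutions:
 g(c) = sqrt(3)*(2*log(1/(C1 + 3*c)) - log(3))/6


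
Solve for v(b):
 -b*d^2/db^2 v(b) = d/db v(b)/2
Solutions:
 v(b) = C1 + C2*sqrt(b)


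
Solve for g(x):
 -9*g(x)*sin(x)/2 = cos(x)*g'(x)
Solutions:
 g(x) = C1*cos(x)^(9/2)


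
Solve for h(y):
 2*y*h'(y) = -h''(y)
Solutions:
 h(y) = C1 + C2*erf(y)


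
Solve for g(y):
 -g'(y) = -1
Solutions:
 g(y) = C1 + y


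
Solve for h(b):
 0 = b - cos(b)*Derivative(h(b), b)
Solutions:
 h(b) = C1 + Integral(b/cos(b), b)


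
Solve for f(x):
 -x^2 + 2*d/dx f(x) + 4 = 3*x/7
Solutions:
 f(x) = C1 + x^3/6 + 3*x^2/28 - 2*x


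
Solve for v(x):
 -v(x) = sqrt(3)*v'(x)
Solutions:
 v(x) = C1*exp(-sqrt(3)*x/3)


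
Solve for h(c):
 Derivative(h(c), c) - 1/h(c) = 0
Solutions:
 h(c) = -sqrt(C1 + 2*c)
 h(c) = sqrt(C1 + 2*c)


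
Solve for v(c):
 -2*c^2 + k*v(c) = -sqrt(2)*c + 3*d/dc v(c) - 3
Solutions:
 v(c) = C1*exp(c*k/3) + 2*c^2/k - sqrt(2)*c/k + 12*c/k^2 - 3/k - 3*sqrt(2)/k^2 + 36/k^3


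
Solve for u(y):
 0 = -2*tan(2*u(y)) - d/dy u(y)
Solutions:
 u(y) = -asin(C1*exp(-4*y))/2 + pi/2
 u(y) = asin(C1*exp(-4*y))/2


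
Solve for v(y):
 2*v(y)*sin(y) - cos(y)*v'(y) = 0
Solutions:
 v(y) = C1/cos(y)^2


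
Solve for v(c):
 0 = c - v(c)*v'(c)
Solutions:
 v(c) = -sqrt(C1 + c^2)
 v(c) = sqrt(C1 + c^2)


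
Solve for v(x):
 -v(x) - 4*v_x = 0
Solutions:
 v(x) = C1*exp(-x/4)


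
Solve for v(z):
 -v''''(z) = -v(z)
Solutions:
 v(z) = C1*exp(-z) + C2*exp(z) + C3*sin(z) + C4*cos(z)


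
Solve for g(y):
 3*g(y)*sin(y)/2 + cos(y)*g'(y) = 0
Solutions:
 g(y) = C1*cos(y)^(3/2)


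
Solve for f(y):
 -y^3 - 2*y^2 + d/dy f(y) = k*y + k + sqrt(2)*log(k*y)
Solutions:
 f(y) = C1 + k*y^2/2 + y^4/4 + 2*y^3/3 + y*(k - sqrt(2)) + sqrt(2)*y*log(k*y)


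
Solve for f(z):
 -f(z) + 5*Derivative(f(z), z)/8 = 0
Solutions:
 f(z) = C1*exp(8*z/5)


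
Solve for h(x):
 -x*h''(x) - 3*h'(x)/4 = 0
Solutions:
 h(x) = C1 + C2*x^(1/4)


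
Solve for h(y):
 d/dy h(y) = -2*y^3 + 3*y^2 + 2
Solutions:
 h(y) = C1 - y^4/2 + y^3 + 2*y


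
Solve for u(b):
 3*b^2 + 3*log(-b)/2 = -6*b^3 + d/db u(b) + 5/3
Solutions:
 u(b) = C1 + 3*b^4/2 + b^3 + 3*b*log(-b)/2 - 19*b/6


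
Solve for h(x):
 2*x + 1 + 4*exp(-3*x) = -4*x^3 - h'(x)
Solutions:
 h(x) = C1 - x^4 - x^2 - x + 4*exp(-3*x)/3


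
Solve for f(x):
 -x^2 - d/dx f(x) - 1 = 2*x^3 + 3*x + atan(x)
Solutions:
 f(x) = C1 - x^4/2 - x^3/3 - 3*x^2/2 - x*atan(x) - x + log(x^2 + 1)/2


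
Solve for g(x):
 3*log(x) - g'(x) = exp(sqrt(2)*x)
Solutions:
 g(x) = C1 + 3*x*log(x) - 3*x - sqrt(2)*exp(sqrt(2)*x)/2


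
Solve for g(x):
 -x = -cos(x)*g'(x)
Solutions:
 g(x) = C1 + Integral(x/cos(x), x)


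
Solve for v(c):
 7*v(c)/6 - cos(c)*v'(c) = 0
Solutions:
 v(c) = C1*(sin(c) + 1)^(7/12)/(sin(c) - 1)^(7/12)


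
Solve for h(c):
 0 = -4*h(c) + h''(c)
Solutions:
 h(c) = C1*exp(-2*c) + C2*exp(2*c)


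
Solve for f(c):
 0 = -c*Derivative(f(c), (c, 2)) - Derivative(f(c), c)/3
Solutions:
 f(c) = C1 + C2*c^(2/3)


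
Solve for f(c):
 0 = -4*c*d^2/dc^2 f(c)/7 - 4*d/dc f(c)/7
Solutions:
 f(c) = C1 + C2*log(c)


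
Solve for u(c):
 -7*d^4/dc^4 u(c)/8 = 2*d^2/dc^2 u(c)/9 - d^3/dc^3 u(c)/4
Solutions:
 u(c) = C1 + C2*c + (C3*sin(sqrt(103)*c/21) + C4*cos(sqrt(103)*c/21))*exp(c/7)


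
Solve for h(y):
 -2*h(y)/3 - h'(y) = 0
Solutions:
 h(y) = C1*exp(-2*y/3)


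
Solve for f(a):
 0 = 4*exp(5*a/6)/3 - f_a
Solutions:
 f(a) = C1 + 8*exp(5*a/6)/5


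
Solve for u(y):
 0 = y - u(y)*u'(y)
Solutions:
 u(y) = -sqrt(C1 + y^2)
 u(y) = sqrt(C1 + y^2)


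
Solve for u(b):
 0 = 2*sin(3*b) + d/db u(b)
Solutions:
 u(b) = C1 + 2*cos(3*b)/3


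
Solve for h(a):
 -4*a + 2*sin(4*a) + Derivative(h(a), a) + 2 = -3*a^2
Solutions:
 h(a) = C1 - a^3 + 2*a^2 - 2*a + cos(4*a)/2


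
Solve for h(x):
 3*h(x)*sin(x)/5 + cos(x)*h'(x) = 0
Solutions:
 h(x) = C1*cos(x)^(3/5)


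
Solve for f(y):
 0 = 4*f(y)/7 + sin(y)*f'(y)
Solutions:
 f(y) = C1*(cos(y) + 1)^(2/7)/(cos(y) - 1)^(2/7)


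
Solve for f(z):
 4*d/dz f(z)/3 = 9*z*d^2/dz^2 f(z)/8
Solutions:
 f(z) = C1 + C2*z^(59/27)


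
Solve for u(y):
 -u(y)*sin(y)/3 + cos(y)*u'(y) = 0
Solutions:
 u(y) = C1/cos(y)^(1/3)


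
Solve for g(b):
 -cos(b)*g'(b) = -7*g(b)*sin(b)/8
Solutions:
 g(b) = C1/cos(b)^(7/8)


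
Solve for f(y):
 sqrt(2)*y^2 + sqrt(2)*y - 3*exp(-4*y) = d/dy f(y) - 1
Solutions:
 f(y) = C1 + sqrt(2)*y^3/3 + sqrt(2)*y^2/2 + y + 3*exp(-4*y)/4


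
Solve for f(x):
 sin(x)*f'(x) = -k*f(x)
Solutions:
 f(x) = C1*exp(k*(-log(cos(x) - 1) + log(cos(x) + 1))/2)


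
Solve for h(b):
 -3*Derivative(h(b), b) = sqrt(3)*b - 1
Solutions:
 h(b) = C1 - sqrt(3)*b^2/6 + b/3


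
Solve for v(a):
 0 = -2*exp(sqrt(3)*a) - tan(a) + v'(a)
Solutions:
 v(a) = C1 + 2*sqrt(3)*exp(sqrt(3)*a)/3 - log(cos(a))


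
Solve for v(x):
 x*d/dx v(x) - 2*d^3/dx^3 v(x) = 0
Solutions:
 v(x) = C1 + Integral(C2*airyai(2^(2/3)*x/2) + C3*airybi(2^(2/3)*x/2), x)


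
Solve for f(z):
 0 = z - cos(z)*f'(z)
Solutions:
 f(z) = C1 + Integral(z/cos(z), z)


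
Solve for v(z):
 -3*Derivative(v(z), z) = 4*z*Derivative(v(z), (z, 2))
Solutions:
 v(z) = C1 + C2*z^(1/4)


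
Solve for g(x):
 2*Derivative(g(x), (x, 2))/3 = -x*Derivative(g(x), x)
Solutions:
 g(x) = C1 + C2*erf(sqrt(3)*x/2)


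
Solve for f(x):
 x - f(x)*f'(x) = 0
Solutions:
 f(x) = -sqrt(C1 + x^2)
 f(x) = sqrt(C1 + x^2)


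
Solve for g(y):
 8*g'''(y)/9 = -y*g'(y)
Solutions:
 g(y) = C1 + Integral(C2*airyai(-3^(2/3)*y/2) + C3*airybi(-3^(2/3)*y/2), y)


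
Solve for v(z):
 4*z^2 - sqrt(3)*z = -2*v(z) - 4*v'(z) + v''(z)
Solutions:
 v(z) = C1*exp(z*(2 - sqrt(6))) + C2*exp(z*(2 + sqrt(6))) - 2*z^2 + sqrt(3)*z/2 + 8*z - 18 - sqrt(3)


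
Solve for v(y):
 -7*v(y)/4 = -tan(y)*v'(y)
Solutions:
 v(y) = C1*sin(y)^(7/4)


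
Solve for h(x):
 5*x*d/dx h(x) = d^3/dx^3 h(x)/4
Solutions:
 h(x) = C1 + Integral(C2*airyai(20^(1/3)*x) + C3*airybi(20^(1/3)*x), x)


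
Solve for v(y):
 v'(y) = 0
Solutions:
 v(y) = C1


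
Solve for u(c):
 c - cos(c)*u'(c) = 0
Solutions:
 u(c) = C1 + Integral(c/cos(c), c)


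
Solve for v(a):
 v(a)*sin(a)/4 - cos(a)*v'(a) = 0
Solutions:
 v(a) = C1/cos(a)^(1/4)


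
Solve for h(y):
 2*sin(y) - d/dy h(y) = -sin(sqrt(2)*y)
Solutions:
 h(y) = C1 - 2*cos(y) - sqrt(2)*cos(sqrt(2)*y)/2


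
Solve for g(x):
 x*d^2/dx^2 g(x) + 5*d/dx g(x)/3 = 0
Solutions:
 g(x) = C1 + C2/x^(2/3)


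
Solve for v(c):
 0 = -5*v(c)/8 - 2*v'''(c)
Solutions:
 v(c) = C3*exp(-2^(2/3)*5^(1/3)*c/4) + (C1*sin(2^(2/3)*sqrt(3)*5^(1/3)*c/8) + C2*cos(2^(2/3)*sqrt(3)*5^(1/3)*c/8))*exp(2^(2/3)*5^(1/3)*c/8)


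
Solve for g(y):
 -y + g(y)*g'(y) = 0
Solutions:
 g(y) = -sqrt(C1 + y^2)
 g(y) = sqrt(C1 + y^2)


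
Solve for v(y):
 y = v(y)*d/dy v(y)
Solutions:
 v(y) = -sqrt(C1 + y^2)
 v(y) = sqrt(C1 + y^2)


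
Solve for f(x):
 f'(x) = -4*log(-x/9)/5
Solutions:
 f(x) = C1 - 4*x*log(-x)/5 + 4*x*(1 + 2*log(3))/5


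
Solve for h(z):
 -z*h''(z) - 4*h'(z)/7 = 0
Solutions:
 h(z) = C1 + C2*z^(3/7)


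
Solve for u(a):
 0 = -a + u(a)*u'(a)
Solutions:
 u(a) = -sqrt(C1 + a^2)
 u(a) = sqrt(C1 + a^2)


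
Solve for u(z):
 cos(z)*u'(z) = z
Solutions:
 u(z) = C1 + Integral(z/cos(z), z)


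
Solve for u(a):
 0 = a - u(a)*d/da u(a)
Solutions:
 u(a) = -sqrt(C1 + a^2)
 u(a) = sqrt(C1 + a^2)


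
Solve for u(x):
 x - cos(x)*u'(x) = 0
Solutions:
 u(x) = C1 + Integral(x/cos(x), x)


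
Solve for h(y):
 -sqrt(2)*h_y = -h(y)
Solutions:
 h(y) = C1*exp(sqrt(2)*y/2)


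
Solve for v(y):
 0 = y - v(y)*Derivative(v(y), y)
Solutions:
 v(y) = -sqrt(C1 + y^2)
 v(y) = sqrt(C1 + y^2)


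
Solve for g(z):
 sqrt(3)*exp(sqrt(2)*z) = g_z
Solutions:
 g(z) = C1 + sqrt(6)*exp(sqrt(2)*z)/2


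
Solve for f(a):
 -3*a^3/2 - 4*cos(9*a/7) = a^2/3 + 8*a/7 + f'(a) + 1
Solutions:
 f(a) = C1 - 3*a^4/8 - a^3/9 - 4*a^2/7 - a - 28*sin(9*a/7)/9


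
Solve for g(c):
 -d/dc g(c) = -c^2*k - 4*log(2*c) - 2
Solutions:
 g(c) = C1 + c^3*k/3 + 4*c*log(c) - 2*c + c*log(16)


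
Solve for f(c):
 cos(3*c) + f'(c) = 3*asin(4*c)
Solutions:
 f(c) = C1 + 3*c*asin(4*c) + 3*sqrt(1 - 16*c^2)/4 - sin(3*c)/3


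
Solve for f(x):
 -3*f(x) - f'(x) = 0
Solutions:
 f(x) = C1*exp(-3*x)


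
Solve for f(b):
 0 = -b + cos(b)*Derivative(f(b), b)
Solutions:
 f(b) = C1 + Integral(b/cos(b), b)


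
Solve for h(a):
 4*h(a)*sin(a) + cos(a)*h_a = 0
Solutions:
 h(a) = C1*cos(a)^4


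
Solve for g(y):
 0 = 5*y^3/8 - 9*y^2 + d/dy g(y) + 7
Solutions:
 g(y) = C1 - 5*y^4/32 + 3*y^3 - 7*y


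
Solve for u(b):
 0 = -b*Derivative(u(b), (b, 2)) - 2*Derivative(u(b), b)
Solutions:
 u(b) = C1 + C2/b


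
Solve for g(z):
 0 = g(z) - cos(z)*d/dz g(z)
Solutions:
 g(z) = C1*sqrt(sin(z) + 1)/sqrt(sin(z) - 1)


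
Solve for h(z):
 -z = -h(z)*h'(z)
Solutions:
 h(z) = -sqrt(C1 + z^2)
 h(z) = sqrt(C1 + z^2)


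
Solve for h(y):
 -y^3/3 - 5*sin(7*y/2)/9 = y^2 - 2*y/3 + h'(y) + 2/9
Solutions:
 h(y) = C1 - y^4/12 - y^3/3 + y^2/3 - 2*y/9 + 10*cos(7*y/2)/63


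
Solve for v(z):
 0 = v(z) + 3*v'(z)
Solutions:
 v(z) = C1*exp(-z/3)


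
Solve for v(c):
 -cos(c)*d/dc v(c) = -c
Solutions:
 v(c) = C1 + Integral(c/cos(c), c)


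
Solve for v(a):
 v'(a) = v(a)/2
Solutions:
 v(a) = C1*exp(a/2)


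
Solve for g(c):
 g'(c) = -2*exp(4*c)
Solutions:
 g(c) = C1 - exp(4*c)/2


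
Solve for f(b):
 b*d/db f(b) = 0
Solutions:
 f(b) = C1


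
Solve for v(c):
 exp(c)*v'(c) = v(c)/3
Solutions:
 v(c) = C1*exp(-exp(-c)/3)


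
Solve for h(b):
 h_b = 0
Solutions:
 h(b) = C1


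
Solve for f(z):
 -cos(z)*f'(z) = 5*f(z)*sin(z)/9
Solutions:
 f(z) = C1*cos(z)^(5/9)


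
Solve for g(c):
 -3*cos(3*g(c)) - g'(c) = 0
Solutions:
 g(c) = -asin((C1 + exp(18*c))/(C1 - exp(18*c)))/3 + pi/3
 g(c) = asin((C1 + exp(18*c))/(C1 - exp(18*c)))/3


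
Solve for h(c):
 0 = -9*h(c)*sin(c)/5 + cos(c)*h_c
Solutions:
 h(c) = C1/cos(c)^(9/5)


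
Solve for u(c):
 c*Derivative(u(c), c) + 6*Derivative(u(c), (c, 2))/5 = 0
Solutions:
 u(c) = C1 + C2*erf(sqrt(15)*c/6)


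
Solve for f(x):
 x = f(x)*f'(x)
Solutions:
 f(x) = -sqrt(C1 + x^2)
 f(x) = sqrt(C1 + x^2)


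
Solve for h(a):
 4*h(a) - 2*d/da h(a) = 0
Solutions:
 h(a) = C1*exp(2*a)


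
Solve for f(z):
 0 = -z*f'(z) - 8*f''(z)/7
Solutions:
 f(z) = C1 + C2*erf(sqrt(7)*z/4)


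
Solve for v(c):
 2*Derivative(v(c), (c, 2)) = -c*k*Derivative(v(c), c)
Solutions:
 v(c) = Piecewise((-sqrt(pi)*C1*erf(c*sqrt(k)/2)/sqrt(k) - C2, (k > 0) | (k < 0)), (-C1*c - C2, True))


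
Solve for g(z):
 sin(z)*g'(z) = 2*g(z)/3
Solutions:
 g(z) = C1*(cos(z) - 1)^(1/3)/(cos(z) + 1)^(1/3)


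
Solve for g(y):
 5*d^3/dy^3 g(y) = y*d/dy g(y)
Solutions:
 g(y) = C1 + Integral(C2*airyai(5^(2/3)*y/5) + C3*airybi(5^(2/3)*y/5), y)


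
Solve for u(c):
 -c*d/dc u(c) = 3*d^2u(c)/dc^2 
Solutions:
 u(c) = C1 + C2*erf(sqrt(6)*c/6)


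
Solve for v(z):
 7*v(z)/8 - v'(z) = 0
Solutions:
 v(z) = C1*exp(7*z/8)


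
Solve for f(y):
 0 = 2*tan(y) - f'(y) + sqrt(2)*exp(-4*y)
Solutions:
 f(y) = C1 + log(tan(y)^2 + 1) - sqrt(2)*exp(-4*y)/4


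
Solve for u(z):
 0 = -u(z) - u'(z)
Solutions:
 u(z) = C1*exp(-z)


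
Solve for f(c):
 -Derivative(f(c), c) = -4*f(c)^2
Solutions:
 f(c) = -1/(C1 + 4*c)


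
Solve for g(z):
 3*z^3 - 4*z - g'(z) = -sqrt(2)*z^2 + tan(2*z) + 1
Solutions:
 g(z) = C1 + 3*z^4/4 + sqrt(2)*z^3/3 - 2*z^2 - z + log(cos(2*z))/2


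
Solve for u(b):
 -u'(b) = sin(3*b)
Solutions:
 u(b) = C1 + cos(3*b)/3


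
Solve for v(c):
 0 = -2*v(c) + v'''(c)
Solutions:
 v(c) = C3*exp(2^(1/3)*c) + (C1*sin(2^(1/3)*sqrt(3)*c/2) + C2*cos(2^(1/3)*sqrt(3)*c/2))*exp(-2^(1/3)*c/2)


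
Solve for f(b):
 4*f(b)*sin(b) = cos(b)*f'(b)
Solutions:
 f(b) = C1/cos(b)^4


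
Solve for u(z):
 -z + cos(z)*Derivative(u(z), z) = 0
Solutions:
 u(z) = C1 + Integral(z/cos(z), z)


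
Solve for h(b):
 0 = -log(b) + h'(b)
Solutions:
 h(b) = C1 + b*log(b) - b


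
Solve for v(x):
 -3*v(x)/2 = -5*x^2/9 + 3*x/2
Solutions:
 v(x) = x*(10*x - 27)/27


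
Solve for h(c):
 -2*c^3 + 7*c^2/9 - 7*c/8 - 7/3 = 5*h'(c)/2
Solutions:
 h(c) = C1 - c^4/5 + 14*c^3/135 - 7*c^2/40 - 14*c/15


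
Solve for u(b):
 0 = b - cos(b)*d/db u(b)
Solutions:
 u(b) = C1 + Integral(b/cos(b), b)


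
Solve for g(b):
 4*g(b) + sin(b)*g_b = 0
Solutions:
 g(b) = C1*(cos(b)^2 + 2*cos(b) + 1)/(cos(b)^2 - 2*cos(b) + 1)


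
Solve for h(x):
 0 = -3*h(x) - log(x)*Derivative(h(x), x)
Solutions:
 h(x) = C1*exp(-3*li(x))


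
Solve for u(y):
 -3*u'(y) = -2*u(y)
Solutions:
 u(y) = C1*exp(2*y/3)


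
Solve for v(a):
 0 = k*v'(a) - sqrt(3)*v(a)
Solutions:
 v(a) = C1*exp(sqrt(3)*a/k)


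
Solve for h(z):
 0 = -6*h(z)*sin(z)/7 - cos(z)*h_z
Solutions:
 h(z) = C1*cos(z)^(6/7)


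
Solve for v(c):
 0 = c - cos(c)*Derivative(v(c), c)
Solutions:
 v(c) = C1 + Integral(c/cos(c), c)


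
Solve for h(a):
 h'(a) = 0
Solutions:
 h(a) = C1


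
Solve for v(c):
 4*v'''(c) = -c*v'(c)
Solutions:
 v(c) = C1 + Integral(C2*airyai(-2^(1/3)*c/2) + C3*airybi(-2^(1/3)*c/2), c)


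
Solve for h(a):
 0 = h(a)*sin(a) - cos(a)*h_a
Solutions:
 h(a) = C1/cos(a)


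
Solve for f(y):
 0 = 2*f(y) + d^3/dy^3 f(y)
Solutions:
 f(y) = C3*exp(-2^(1/3)*y) + (C1*sin(2^(1/3)*sqrt(3)*y/2) + C2*cos(2^(1/3)*sqrt(3)*y/2))*exp(2^(1/3)*y/2)


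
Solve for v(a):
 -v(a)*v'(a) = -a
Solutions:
 v(a) = -sqrt(C1 + a^2)
 v(a) = sqrt(C1 + a^2)


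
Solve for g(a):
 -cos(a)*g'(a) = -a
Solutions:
 g(a) = C1 + Integral(a/cos(a), a)


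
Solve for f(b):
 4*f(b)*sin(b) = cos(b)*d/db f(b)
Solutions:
 f(b) = C1/cos(b)^4


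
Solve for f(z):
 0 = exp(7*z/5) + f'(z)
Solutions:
 f(z) = C1 - 5*exp(7*z/5)/7


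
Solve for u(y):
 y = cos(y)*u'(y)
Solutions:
 u(y) = C1 + Integral(y/cos(y), y)


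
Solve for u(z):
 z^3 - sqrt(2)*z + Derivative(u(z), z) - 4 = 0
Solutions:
 u(z) = C1 - z^4/4 + sqrt(2)*z^2/2 + 4*z


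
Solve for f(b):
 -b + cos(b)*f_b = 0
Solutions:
 f(b) = C1 + Integral(b/cos(b), b)


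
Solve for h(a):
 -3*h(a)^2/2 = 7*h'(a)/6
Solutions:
 h(a) = 7/(C1 + 9*a)


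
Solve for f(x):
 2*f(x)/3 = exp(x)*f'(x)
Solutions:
 f(x) = C1*exp(-2*exp(-x)/3)


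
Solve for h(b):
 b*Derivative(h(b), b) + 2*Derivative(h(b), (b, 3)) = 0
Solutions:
 h(b) = C1 + Integral(C2*airyai(-2^(2/3)*b/2) + C3*airybi(-2^(2/3)*b/2), b)


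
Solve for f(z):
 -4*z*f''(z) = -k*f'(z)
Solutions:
 f(z) = C1 + z^(re(k)/4 + 1)*(C2*sin(log(z)*Abs(im(k))/4) + C3*cos(log(z)*im(k)/4))


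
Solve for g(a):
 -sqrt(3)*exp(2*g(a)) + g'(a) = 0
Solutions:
 g(a) = log(-sqrt(-1/(C1 + sqrt(3)*a))) - log(2)/2
 g(a) = log(-1/(C1 + sqrt(3)*a))/2 - log(2)/2


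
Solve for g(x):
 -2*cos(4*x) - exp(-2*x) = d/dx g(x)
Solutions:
 g(x) = C1 - sin(4*x)/2 + exp(-2*x)/2


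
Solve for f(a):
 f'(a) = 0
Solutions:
 f(a) = C1


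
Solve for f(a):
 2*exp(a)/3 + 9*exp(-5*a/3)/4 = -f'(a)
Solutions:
 f(a) = C1 - 2*exp(a)/3 + 27*exp(-5*a/3)/20


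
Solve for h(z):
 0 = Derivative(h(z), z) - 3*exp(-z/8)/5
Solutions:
 h(z) = C1 - 24*exp(-z/8)/5


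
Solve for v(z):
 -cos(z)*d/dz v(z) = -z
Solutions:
 v(z) = C1 + Integral(z/cos(z), z)


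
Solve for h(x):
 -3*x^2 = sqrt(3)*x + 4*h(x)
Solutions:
 h(x) = x*(-3*x - sqrt(3))/4


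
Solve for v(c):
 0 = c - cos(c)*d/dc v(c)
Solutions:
 v(c) = C1 + Integral(c/cos(c), c)


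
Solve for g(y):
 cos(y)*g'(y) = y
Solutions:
 g(y) = C1 + Integral(y/cos(y), y)


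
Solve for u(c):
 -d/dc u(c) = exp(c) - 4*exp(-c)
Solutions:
 u(c) = C1 - exp(c) - 4*exp(-c)


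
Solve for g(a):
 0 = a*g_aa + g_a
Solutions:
 g(a) = C1 + C2*log(a)


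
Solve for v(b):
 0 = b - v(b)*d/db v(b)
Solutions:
 v(b) = -sqrt(C1 + b^2)
 v(b) = sqrt(C1 + b^2)


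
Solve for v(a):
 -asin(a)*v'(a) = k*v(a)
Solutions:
 v(a) = C1*exp(-k*Integral(1/asin(a), a))


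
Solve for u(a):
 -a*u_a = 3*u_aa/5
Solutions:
 u(a) = C1 + C2*erf(sqrt(30)*a/6)


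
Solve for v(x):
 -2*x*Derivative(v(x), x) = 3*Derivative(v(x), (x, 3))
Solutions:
 v(x) = C1 + Integral(C2*airyai(-2^(1/3)*3^(2/3)*x/3) + C3*airybi(-2^(1/3)*3^(2/3)*x/3), x)


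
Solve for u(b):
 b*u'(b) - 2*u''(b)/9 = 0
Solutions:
 u(b) = C1 + C2*erfi(3*b/2)


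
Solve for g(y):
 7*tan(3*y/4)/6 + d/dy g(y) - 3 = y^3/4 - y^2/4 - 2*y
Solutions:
 g(y) = C1 + y^4/16 - y^3/12 - y^2 + 3*y + 14*log(cos(3*y/4))/9


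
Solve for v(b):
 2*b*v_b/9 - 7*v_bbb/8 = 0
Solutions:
 v(b) = C1 + Integral(C2*airyai(2*294^(1/3)*b/21) + C3*airybi(2*294^(1/3)*b/21), b)


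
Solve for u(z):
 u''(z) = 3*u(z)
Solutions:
 u(z) = C1*exp(-sqrt(3)*z) + C2*exp(sqrt(3)*z)


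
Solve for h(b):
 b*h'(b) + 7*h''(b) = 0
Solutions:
 h(b) = C1 + C2*erf(sqrt(14)*b/14)


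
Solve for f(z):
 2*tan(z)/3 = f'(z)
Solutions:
 f(z) = C1 - 2*log(cos(z))/3


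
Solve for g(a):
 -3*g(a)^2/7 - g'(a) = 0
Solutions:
 g(a) = 7/(C1 + 3*a)


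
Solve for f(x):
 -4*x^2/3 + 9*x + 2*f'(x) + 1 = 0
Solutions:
 f(x) = C1 + 2*x^3/9 - 9*x^2/4 - x/2


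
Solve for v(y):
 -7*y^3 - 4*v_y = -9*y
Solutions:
 v(y) = C1 - 7*y^4/16 + 9*y^2/8


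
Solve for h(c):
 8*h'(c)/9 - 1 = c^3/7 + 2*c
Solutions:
 h(c) = C1 + 9*c^4/224 + 9*c^2/8 + 9*c/8


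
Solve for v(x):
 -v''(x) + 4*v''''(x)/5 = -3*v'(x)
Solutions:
 v(x) = C1 + C2*exp(15^(1/3)*x*(15^(1/3)/(sqrt(714) + 27)^(1/3) + (sqrt(714) + 27)^(1/3))/12)*sin(3^(1/6)*5^(1/3)*x*(-3^(2/3)*(sqrt(714) + 27)^(1/3) + 3*5^(1/3)/(sqrt(714) + 27)^(1/3))/12) + C3*exp(15^(1/3)*x*(15^(1/3)/(sqrt(714) + 27)^(1/3) + (sqrt(714) + 27)^(1/3))/12)*cos(3^(1/6)*5^(1/3)*x*(-3^(2/3)*(sqrt(714) + 27)^(1/3) + 3*5^(1/3)/(sqrt(714) + 27)^(1/3))/12) + C4*exp(-15^(1/3)*x*(15^(1/3)/(sqrt(714) + 27)^(1/3) + (sqrt(714) + 27)^(1/3))/6)


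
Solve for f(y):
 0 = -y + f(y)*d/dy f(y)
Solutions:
 f(y) = -sqrt(C1 + y^2)
 f(y) = sqrt(C1 + y^2)


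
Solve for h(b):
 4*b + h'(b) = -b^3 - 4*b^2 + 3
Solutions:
 h(b) = C1 - b^4/4 - 4*b^3/3 - 2*b^2 + 3*b


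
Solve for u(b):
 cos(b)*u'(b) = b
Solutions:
 u(b) = C1 + Integral(b/cos(b), b)


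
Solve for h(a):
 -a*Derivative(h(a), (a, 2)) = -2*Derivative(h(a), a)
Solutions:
 h(a) = C1 + C2*a^3


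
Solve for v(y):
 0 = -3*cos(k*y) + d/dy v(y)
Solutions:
 v(y) = C1 + 3*sin(k*y)/k


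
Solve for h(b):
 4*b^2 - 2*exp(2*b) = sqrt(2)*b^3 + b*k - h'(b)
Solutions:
 h(b) = C1 + sqrt(2)*b^4/4 - 4*b^3/3 + b^2*k/2 + exp(2*b)


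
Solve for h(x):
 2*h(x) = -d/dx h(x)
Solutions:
 h(x) = C1*exp(-2*x)


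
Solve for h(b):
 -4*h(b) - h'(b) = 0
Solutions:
 h(b) = C1*exp(-4*b)


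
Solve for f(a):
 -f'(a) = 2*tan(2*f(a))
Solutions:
 f(a) = -asin(C1*exp(-4*a))/2 + pi/2
 f(a) = asin(C1*exp(-4*a))/2


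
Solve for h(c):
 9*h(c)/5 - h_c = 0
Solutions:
 h(c) = C1*exp(9*c/5)


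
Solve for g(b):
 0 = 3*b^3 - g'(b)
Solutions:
 g(b) = C1 + 3*b^4/4


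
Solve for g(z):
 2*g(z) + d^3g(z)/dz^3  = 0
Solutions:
 g(z) = C3*exp(-2^(1/3)*z) + (C1*sin(2^(1/3)*sqrt(3)*z/2) + C2*cos(2^(1/3)*sqrt(3)*z/2))*exp(2^(1/3)*z/2)


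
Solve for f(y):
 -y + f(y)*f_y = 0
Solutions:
 f(y) = -sqrt(C1 + y^2)
 f(y) = sqrt(C1 + y^2)


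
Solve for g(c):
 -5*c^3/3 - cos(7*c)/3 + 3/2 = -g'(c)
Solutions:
 g(c) = C1 + 5*c^4/12 - 3*c/2 + sin(7*c)/21


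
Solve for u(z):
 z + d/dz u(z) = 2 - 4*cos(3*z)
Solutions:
 u(z) = C1 - z^2/2 + 2*z - 4*sin(3*z)/3


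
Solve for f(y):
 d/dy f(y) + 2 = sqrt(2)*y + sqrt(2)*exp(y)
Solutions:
 f(y) = C1 + sqrt(2)*y^2/2 - 2*y + sqrt(2)*exp(y)


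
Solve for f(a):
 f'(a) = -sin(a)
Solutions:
 f(a) = C1 + cos(a)


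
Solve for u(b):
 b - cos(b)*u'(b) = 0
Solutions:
 u(b) = C1 + Integral(b/cos(b), b)


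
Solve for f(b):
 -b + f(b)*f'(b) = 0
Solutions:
 f(b) = -sqrt(C1 + b^2)
 f(b) = sqrt(C1 + b^2)


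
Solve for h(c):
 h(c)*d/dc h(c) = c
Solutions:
 h(c) = -sqrt(C1 + c^2)
 h(c) = sqrt(C1 + c^2)


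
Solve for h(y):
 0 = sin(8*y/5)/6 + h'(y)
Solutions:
 h(y) = C1 + 5*cos(8*y/5)/48


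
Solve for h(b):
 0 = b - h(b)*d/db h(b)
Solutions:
 h(b) = -sqrt(C1 + b^2)
 h(b) = sqrt(C1 + b^2)


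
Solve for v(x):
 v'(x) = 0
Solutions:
 v(x) = C1


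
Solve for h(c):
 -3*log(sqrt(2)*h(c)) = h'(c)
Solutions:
 2*Integral(1/(2*log(_y) + log(2)), (_y, h(c)))/3 = C1 - c


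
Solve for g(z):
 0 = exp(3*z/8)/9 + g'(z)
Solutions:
 g(z) = C1 - 8*exp(3*z/8)/27


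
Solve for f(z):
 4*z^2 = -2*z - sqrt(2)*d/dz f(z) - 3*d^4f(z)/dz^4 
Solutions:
 f(z) = C1 + C4*exp(-2^(1/6)*3^(2/3)*z/3) - 2*sqrt(2)*z^3/3 - sqrt(2)*z^2/2 + (C2*sin(6^(1/6)*z/2) + C3*cos(6^(1/6)*z/2))*exp(2^(1/6)*3^(2/3)*z/6)


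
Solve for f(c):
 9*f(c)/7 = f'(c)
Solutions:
 f(c) = C1*exp(9*c/7)


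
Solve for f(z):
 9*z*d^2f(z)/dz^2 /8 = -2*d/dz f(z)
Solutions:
 f(z) = C1 + C2/z^(7/9)


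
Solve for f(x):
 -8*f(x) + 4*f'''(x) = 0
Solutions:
 f(x) = C3*exp(2^(1/3)*x) + (C1*sin(2^(1/3)*sqrt(3)*x/2) + C2*cos(2^(1/3)*sqrt(3)*x/2))*exp(-2^(1/3)*x/2)


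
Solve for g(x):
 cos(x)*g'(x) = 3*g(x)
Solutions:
 g(x) = C1*(sin(x) + 1)^(3/2)/(sin(x) - 1)^(3/2)


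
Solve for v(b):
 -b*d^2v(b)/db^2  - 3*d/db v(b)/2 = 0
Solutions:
 v(b) = C1 + C2/sqrt(b)


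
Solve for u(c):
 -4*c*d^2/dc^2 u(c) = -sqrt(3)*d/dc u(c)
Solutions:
 u(c) = C1 + C2*c^(sqrt(3)/4 + 1)


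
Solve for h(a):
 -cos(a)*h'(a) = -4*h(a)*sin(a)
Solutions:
 h(a) = C1/cos(a)^4


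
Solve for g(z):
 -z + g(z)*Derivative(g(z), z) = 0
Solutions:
 g(z) = -sqrt(C1 + z^2)
 g(z) = sqrt(C1 + z^2)


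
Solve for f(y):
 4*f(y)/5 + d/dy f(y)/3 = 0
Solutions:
 f(y) = C1*exp(-12*y/5)


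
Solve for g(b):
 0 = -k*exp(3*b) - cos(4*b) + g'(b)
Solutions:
 g(b) = C1 + k*exp(3*b)/3 + sin(4*b)/4


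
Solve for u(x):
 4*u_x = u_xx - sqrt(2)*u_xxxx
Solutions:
 u(x) = C1 + C2*exp(3^(1/3)*x*(sqrt(2)*3^(1/3)/(sqrt(3)*sqrt(216 - sqrt(2))/2 + 9*sqrt(2))^(1/3) + 2*(sqrt(3)*sqrt(216 - sqrt(2))/2 + 9*sqrt(2))^(1/3))/12)*sin(x*(-3*sqrt(6)/(3*sqrt(3)*sqrt(216 - sqrt(2))/2 + 27*sqrt(2))^(1/3) + 2*sqrt(3)*(3*sqrt(3)*sqrt(216 - sqrt(2))/2 + 27*sqrt(2))^(1/3))/12) + C3*exp(3^(1/3)*x*(sqrt(2)*3^(1/3)/(sqrt(3)*sqrt(216 - sqrt(2))/2 + 9*sqrt(2))^(1/3) + 2*(sqrt(3)*sqrt(216 - sqrt(2))/2 + 9*sqrt(2))^(1/3))/12)*cos(x*(-3*sqrt(6)/(3*sqrt(3)*sqrt(216 - sqrt(2))/2 + 27*sqrt(2))^(1/3) + 2*sqrt(3)*(3*sqrt(3)*sqrt(216 - sqrt(2))/2 + 27*sqrt(2))^(1/3))/12) + C4*exp(-3^(1/3)*x*(sqrt(2)*3^(1/3)/(sqrt(3)*sqrt(216 - sqrt(2))/2 + 9*sqrt(2))^(1/3) + 2*(sqrt(3)*sqrt(216 - sqrt(2))/2 + 9*sqrt(2))^(1/3))/6)
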